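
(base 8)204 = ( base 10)132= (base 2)10000100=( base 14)96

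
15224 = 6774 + 8450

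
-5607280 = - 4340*1292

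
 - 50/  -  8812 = 25/4406 = 0.01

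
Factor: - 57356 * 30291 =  - 1737370596   =  -  2^2 * 3^1*13^1*23^1*439^1*1103^1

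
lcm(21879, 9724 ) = 87516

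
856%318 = 220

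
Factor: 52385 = 5^1*10477^1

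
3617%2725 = 892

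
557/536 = 1 + 21/536 = 1.04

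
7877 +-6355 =1522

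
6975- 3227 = 3748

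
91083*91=8288553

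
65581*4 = 262324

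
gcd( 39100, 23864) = 4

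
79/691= 79/691 = 0.11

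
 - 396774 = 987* ( - 402)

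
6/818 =3/409 = 0.01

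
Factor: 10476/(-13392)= - 97/124 = - 2^( - 2)*31^( - 1)*97^1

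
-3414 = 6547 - 9961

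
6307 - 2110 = 4197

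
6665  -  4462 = 2203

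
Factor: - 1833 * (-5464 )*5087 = 2^3* 3^1*13^1 * 47^1*683^1*5087^1 = 50948909544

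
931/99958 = 931/99958 = 0.01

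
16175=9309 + 6866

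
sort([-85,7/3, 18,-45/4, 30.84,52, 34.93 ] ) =[ - 85,  -  45/4, 7/3,18 , 30.84, 34.93, 52]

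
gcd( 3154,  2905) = 83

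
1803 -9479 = -7676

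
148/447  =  148/447 = 0.33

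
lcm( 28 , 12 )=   84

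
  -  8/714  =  -4/357 = - 0.01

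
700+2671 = 3371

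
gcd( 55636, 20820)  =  4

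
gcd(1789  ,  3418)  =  1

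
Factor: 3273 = 3^1*1091^1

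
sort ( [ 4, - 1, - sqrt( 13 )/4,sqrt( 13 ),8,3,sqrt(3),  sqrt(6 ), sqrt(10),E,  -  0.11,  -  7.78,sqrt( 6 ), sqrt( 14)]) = [ - 7.78,-1, - sqrt ( 13 )/4, - 0.11,sqrt( 3 ),sqrt ( 6), sqrt(6 ),E, 3,sqrt (10 ),sqrt(13),sqrt(14),  4,8 ]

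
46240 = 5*9248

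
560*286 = 160160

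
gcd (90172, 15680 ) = 4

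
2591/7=2591/7 = 370.14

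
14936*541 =8080376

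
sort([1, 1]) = [ 1,1] 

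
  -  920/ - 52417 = 40/2279 = 0.02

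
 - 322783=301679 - 624462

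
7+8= 15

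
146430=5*29286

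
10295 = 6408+3887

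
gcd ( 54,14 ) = 2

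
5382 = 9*598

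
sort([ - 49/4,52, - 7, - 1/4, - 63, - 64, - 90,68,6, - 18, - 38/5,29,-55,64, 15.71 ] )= [ - 90, - 64, - 63, - 55, - 18 , - 49/4,-38/5, - 7, - 1/4,6,15.71,29 , 52,64,68 ]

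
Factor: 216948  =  2^2*3^1*101^1*179^1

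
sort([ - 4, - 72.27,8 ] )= [ - 72.27, - 4 , 8]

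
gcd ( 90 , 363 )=3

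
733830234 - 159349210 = 574481024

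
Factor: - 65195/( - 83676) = 2^( - 2 ) * 3^( - 1 )*5^1*13^1*17^1 * 19^( - 1 )*59^1 * 367^( - 1 )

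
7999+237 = 8236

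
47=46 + 1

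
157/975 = 157/975=0.16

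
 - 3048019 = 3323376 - 6371395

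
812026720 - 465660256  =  346366464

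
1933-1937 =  - 4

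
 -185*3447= - 637695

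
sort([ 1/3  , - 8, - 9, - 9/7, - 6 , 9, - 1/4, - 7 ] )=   [ - 9, - 8, - 7,-6, - 9/7, - 1/4,1/3,9]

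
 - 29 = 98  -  127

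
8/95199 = 8/95199 = 0.00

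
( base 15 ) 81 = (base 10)121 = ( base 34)3J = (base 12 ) a1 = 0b1111001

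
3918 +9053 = 12971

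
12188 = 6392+5796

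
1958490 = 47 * 41670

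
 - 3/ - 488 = 3/488 = 0.01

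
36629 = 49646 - 13017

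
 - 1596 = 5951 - 7547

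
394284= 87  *4532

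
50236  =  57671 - 7435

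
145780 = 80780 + 65000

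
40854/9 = 13618/3 = 4539.33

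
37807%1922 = 1289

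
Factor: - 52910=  - 2^1*5^1*11^1 * 13^1*37^1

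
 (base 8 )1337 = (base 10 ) 735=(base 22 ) 1B9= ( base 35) L0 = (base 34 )ll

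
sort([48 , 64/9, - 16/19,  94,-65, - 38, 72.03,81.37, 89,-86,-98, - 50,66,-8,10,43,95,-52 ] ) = [ - 98, - 86,-65, - 52, -50,  -  38, - 8 ,-16/19,64/9,10,43, 48 , 66,72.03,81.37, 89,94, 95]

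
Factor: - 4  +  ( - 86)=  - 2^1*3^2*5^1 =- 90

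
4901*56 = 274456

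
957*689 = 659373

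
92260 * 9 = 830340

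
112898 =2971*38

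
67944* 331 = 22489464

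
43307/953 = 43307/953 =45.44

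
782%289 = 204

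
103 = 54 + 49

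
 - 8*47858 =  - 382864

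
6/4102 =3/2051  =  0.00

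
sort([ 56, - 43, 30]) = [ - 43, 30,56] 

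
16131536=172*93788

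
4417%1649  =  1119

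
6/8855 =6/8855 = 0.00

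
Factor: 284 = 2^2*71^1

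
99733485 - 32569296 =67164189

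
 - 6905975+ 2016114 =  - 4889861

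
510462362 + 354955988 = 865418350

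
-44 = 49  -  93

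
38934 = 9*4326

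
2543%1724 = 819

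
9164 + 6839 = 16003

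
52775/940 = 10555/188 = 56.14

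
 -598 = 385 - 983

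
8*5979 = 47832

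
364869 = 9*40541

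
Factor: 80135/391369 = 5^1 * 31^1 * 757^( - 1) =155/757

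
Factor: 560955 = 3^1*5^1*37397^1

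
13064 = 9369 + 3695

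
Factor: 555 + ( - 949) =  - 2^1*197^1=- 394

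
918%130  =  8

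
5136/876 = 5 + 63/73 = 5.86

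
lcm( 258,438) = 18834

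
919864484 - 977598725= - 57734241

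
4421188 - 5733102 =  - 1311914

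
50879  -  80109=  - 29230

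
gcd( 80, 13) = 1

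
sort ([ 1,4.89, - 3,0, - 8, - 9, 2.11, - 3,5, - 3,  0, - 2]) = [ - 9,-8, - 3 , - 3,  -  3, - 2,0,0, 1,2.11, 4.89,5 ] 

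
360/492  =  30/41 =0.73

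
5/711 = 5/711 =0.01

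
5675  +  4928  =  10603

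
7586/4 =3793/2 = 1896.50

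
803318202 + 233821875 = 1037140077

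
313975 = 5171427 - 4857452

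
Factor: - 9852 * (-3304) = 2^5*3^1*7^1*59^1*821^1  =  32551008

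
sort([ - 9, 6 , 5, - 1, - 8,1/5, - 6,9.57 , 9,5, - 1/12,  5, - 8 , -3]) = [ - 9, - 8,- 8,- 6 ,-3, - 1,-1/12, 1/5 , 5,5 , 5 , 6,  9 , 9.57 ] 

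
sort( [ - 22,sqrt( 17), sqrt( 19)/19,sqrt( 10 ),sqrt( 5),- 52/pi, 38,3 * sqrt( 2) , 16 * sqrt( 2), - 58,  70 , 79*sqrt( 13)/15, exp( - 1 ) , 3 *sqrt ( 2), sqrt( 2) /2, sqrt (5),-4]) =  [-58, - 22, - 52/pi,  -  4, sqrt( 19)/19, exp(- 1 ),sqrt(2 ) /2,sqrt( 5),  sqrt( 5 ), sqrt( 10),  sqrt(17 ), 3* sqrt (2), 3 *sqrt(2 ), 79 * sqrt( 13 )/15, 16*sqrt(2 ), 38, 70 ] 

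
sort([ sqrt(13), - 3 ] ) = [-3, sqrt ( 13 )] 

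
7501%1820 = 221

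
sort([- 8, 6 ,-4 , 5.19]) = [- 8, - 4,5.19, 6]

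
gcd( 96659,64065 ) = 1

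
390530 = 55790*7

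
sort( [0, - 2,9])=[ - 2, 0 , 9 ] 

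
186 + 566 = 752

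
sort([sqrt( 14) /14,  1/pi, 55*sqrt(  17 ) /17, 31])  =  [sqrt( 14 ) /14, 1/pi, 55*sqrt ( 17)/17 , 31]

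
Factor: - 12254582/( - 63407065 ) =2^1 *5^(  -  1)*19^1*197^1*1583^( - 1)*1637^1 * 8011^( - 1) 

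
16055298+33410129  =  49465427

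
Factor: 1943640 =2^3 * 3^2*5^1*5399^1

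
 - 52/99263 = -52/99263  =  - 0.00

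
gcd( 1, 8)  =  1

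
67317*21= 1413657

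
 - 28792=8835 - 37627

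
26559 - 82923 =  - 56364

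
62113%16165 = 13618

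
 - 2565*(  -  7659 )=19645335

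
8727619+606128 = 9333747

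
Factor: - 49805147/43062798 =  - 2^( - 1 )*3^( - 1 )*7^1*359^1 * 19819^1*7177133^(-1 ) 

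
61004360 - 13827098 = 47177262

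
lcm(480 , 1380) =11040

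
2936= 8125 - 5189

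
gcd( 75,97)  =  1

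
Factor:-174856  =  -2^3*11^1*1987^1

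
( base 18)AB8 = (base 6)23542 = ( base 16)D76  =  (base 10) 3446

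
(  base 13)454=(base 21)1ea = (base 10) 745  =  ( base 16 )2e9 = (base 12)521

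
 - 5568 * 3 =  - 16704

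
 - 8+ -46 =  - 54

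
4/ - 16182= - 2/8091 = - 0.00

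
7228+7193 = 14421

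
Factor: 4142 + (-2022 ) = 2^3*5^1*53^1  =  2120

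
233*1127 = 262591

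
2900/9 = 2900/9 = 322.22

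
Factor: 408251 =408251^1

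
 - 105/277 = -1+172/277 = -0.38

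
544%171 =31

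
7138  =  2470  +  4668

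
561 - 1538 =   -  977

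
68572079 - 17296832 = 51275247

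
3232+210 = 3442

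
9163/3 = 3054 + 1/3 = 3054.33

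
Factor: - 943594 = - 2^1* 463^1 * 1019^1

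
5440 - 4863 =577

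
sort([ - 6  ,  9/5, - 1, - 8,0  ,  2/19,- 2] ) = [ - 8,-6, - 2, - 1,0,2/19,9/5 ]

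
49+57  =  106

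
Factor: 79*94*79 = 2^1*47^1*79^2 = 586654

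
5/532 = 5/532 = 0.01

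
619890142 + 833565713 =1453455855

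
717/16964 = 717/16964 = 0.04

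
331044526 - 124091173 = 206953353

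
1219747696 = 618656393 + 601091303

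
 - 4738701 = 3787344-8526045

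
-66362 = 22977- 89339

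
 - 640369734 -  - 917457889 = 277088155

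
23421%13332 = 10089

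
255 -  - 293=548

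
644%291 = 62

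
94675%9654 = 7789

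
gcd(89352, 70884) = 36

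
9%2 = 1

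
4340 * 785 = 3406900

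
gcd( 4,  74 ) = 2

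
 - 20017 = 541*(-37) 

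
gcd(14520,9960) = 120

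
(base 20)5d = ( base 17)6B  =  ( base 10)113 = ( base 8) 161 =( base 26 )49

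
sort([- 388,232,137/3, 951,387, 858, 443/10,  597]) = [ -388, 443/10, 137/3,232, 387, 597, 858,951]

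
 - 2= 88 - 90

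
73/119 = 73/119 = 0.61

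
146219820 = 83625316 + 62594504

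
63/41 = 63/41=1.54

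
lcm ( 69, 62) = 4278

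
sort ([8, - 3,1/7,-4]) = [ - 4, - 3, 1/7, 8 ]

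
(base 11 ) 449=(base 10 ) 537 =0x219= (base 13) 324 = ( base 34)fr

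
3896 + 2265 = 6161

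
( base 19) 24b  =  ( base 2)1100101001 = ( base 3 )1002222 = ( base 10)809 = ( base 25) 179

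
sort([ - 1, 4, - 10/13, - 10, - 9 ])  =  [-10, - 9, - 1,-10/13,4]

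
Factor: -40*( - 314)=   2^4  *  5^1* 157^1 = 12560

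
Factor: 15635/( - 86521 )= -5^1* 31^( - 1 ) * 53^1*59^1*2791^(-1 )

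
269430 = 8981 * 30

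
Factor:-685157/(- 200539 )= 11^1 * 31^( - 1) *199^1* 313^1*6469^( -1 )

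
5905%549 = 415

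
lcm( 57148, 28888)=2628808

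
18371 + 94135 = 112506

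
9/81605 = 9/81605 = 0.00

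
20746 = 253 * 82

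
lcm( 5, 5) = 5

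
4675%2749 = 1926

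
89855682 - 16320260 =73535422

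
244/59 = 4 + 8/59 = 4.14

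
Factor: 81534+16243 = 97777^1 = 97777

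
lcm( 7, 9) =63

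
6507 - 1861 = 4646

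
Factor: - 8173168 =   -  2^4*510823^1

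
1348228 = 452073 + 896155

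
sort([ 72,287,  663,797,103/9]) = [ 103/9, 72,287,663,797 ]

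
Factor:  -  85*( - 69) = 5865 = 3^1*5^1*17^1*23^1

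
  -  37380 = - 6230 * 6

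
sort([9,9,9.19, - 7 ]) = [  -  7,9, 9 , 9.19] 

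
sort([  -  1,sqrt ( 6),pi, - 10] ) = [ -10,- 1, sqrt( 6 ), pi ] 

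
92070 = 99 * 930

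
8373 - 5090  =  3283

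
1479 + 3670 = 5149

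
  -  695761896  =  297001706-992763602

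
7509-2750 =4759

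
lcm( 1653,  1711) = 97527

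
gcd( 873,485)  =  97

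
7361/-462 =- 16 + 31/462 =-15.93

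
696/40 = 17  +  2/5 = 17.40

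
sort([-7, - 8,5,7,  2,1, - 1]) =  [ - 8, - 7,-1, 1,2, 5, 7] 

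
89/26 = 3 + 11/26 = 3.42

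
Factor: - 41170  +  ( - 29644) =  - 70814= - 2^1 * 35407^1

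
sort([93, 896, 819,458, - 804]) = [-804, 93, 458, 819,  896]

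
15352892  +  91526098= 106878990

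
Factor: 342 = 2^1*3^2*19^1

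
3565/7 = 509 + 2/7 = 509.29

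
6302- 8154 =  - 1852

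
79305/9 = 26435/3 = 8811.67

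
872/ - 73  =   - 12 + 4/73 = -11.95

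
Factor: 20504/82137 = 1864/7467 =2^3*3^( - 1 ) * 19^( - 1 )*131^( - 1 )*233^1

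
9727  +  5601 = 15328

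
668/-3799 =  - 668/3799 = -0.18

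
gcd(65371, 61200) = 1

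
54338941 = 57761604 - 3422663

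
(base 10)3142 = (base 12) 199A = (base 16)c46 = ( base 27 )48a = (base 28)406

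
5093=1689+3404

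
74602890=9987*7470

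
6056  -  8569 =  - 2513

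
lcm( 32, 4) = 32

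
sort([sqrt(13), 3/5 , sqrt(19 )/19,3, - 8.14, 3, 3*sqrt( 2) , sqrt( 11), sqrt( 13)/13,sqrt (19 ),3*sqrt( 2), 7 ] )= [-8.14,sqrt( 19 ) /19,sqrt (13)/13,3/5, 3, 3,sqrt( 11 ),  sqrt( 13 ), 3*sqrt( 2),3*sqrt( 2 ),sqrt( 19), 7 ]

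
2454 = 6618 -4164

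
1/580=1/580 = 0.00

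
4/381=4/381 = 0.01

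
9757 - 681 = 9076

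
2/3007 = 2/3007 = 0.00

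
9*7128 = 64152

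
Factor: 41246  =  2^1*41^1*503^1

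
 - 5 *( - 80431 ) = 402155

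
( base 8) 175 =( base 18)6h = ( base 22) 5F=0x7D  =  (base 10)125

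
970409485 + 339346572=1309756057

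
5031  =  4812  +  219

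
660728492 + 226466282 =887194774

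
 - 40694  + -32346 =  - 73040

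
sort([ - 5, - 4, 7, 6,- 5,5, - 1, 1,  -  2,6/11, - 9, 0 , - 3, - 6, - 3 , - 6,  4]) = [ - 9, - 6, - 6, - 5, - 5, - 4 ,  -  3, - 3, - 2 , - 1,0,6/11, 1, 4, 5 , 6,7]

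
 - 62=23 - 85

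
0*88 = 0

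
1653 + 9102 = 10755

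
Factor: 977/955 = 5^( - 1 )*191^(-1 )*977^1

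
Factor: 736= 2^5* 23^1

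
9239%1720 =639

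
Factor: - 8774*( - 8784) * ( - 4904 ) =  - 2^8 * 3^2 * 41^1*61^1*107^1*613^1=- 377955281664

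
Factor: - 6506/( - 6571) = 2^1*3253^1*6571^(-1 ) 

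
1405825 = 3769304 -2363479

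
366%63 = 51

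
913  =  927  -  14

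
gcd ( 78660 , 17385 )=285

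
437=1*437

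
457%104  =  41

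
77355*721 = 55772955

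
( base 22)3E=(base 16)50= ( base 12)68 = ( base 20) 40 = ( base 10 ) 80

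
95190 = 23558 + 71632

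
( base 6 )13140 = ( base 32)1uk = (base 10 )2004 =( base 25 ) 354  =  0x7d4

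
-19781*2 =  - 39562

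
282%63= 30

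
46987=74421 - 27434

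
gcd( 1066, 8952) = 2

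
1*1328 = 1328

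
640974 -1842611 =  - 1201637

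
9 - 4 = 5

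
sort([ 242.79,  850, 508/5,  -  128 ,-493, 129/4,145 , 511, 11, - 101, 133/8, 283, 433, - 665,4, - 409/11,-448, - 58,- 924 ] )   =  [ - 924, - 665 , - 493, - 448, - 128, - 101, - 58, - 409/11, 4,11,  133/8,  129/4, 508/5,145, 242.79, 283, 433 , 511,850 ] 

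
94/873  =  94/873 = 0.11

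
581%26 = 9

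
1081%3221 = 1081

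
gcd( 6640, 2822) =166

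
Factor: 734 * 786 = 2^2*3^1 * 131^1* 367^1 = 576924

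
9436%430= 406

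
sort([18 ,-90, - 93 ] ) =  [ - 93, - 90,18]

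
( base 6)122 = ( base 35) 1f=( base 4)302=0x32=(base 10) 50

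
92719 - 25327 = 67392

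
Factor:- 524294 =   -  2^1*262147^1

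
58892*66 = 3886872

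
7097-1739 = 5358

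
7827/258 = 30+29/86 = 30.34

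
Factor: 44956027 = 43^1*557^1*1877^1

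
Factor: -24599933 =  - 24599933^1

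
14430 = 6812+7618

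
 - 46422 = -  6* 7737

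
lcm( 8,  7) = 56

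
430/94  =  4+27/47 = 4.57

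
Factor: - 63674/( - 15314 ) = 19^( - 1)*79^1 = 79/19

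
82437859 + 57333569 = 139771428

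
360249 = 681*529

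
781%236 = 73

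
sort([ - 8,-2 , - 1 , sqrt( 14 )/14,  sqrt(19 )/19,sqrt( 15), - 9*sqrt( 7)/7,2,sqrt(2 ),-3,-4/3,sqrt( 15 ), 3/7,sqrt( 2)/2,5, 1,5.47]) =[  -  8,-9*sqrt( 7 ) /7,- 3,-2 ,- 4/3,-1,sqrt(19 )/19,sqrt ( 14)/14,3/7,sqrt(2 )/2,1,sqrt (2),2,sqrt( 15),sqrt( 15 ), 5,5.47 ]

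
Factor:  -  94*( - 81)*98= 746172 = 2^2*3^4 *7^2*47^1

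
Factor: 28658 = 2^1*7^1*23^1*89^1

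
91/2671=91/2671 = 0.03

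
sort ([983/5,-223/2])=[  -  223/2, 983/5]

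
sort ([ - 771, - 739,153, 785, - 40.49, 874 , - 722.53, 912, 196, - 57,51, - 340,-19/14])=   [  -  771, - 739, - 722.53, - 340, - 57, - 40.49, - 19/14,51, 153, 196 , 785,  874, 912 ] 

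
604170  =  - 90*(-6713 ) 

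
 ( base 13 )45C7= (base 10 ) 9796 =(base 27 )DBM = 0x2644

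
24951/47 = 530+41/47=530.87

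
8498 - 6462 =2036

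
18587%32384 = 18587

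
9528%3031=435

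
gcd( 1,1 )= 1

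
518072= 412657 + 105415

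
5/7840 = 1/1568 = 0.00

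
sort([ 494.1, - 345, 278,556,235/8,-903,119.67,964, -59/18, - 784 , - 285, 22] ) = [-903, - 784, - 345 , - 285, - 59/18,22,235/8, 119.67,278,494.1, 556, 964]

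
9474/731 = 12 + 702/731= 12.96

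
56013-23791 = 32222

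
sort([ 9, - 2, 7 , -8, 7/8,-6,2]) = [ - 8, - 6, - 2,7/8,  2,  7,9]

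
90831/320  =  283 + 271/320 = 283.85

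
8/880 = 1/110 = 0.01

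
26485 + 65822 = 92307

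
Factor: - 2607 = - 3^1*11^1*  79^1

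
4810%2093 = 624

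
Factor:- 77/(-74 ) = 2^ ( - 1 )*7^1 * 11^1*37^ ( - 1)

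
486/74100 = 81/12350 = 0.01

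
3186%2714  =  472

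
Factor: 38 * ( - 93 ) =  - 3534=   - 2^1 * 3^1 * 19^1 * 31^1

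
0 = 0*6969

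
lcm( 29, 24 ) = 696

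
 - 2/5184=-1 + 2591/2592 = - 0.00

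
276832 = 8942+267890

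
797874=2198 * 363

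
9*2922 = 26298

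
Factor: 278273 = 17^1*16369^1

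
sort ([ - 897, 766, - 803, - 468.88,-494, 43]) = [- 897 ,-803,-494,- 468.88 , 43, 766]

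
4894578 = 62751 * 78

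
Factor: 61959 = 3^1*  19^1*1087^1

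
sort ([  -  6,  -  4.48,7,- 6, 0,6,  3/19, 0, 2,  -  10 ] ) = [ - 10 ,-6,  -  6, -4.48 , 0, 0,3/19, 2, 6,7 ]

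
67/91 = 67/91 = 0.74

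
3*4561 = 13683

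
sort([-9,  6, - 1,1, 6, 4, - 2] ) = [- 9, - 2, - 1,1,4,6,  6] 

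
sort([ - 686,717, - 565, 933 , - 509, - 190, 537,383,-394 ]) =[ -686, -565, - 509, - 394, - 190, 383, 537,717,933 ] 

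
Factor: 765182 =2^1*11^1*  34781^1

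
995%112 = 99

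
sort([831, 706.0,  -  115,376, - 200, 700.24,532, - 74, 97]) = [  -  200, - 115,-74,97, 376,  532, 700.24, 706.0,  831]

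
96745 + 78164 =174909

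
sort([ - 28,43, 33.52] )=[ - 28,33.52,43]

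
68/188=17/47 = 0.36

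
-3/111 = - 1/37= -0.03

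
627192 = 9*69688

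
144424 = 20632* 7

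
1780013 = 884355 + 895658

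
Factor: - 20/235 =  - 2^2*47^ ( - 1) = -4/47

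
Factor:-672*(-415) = 2^5 * 3^1*5^1 * 7^1*83^1 = 278880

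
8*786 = 6288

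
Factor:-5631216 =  - 2^4 * 3^1*17^1*67^1 * 103^1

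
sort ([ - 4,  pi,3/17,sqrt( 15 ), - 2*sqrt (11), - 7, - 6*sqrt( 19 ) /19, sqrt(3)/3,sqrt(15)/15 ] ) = [ - 7, - 2*sqrt( 11),-4, - 6*sqrt( 19 )/19,3/17,sqrt( 15) /15,sqrt( 3 )/3,pi,sqrt( 15) ] 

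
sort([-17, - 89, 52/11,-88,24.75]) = [-89 ,-88 ,- 17, 52/11,24.75] 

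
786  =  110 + 676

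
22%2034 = 22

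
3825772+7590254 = 11416026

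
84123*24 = 2018952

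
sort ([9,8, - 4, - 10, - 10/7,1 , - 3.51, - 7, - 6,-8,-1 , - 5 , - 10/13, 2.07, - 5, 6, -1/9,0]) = [ - 10, - 8, - 7 , - 6, - 5, - 5 , - 4,- 3.51, -10/7, - 1, - 10/13 , - 1/9, 0, 1,2.07,6,8,9]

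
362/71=362/71 =5.10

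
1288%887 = 401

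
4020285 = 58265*69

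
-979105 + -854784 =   -  1833889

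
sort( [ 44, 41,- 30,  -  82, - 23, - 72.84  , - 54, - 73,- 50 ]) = [ - 82,-73,- 72.84, - 54,-50, - 30,-23, 41, 44 ] 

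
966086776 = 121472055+844614721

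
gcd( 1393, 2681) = 7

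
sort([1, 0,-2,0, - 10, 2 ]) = [ - 10, - 2, 0, 0, 1,  2]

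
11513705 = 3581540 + 7932165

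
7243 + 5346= 12589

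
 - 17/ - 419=17/419 = 0.04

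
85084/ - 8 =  - 21271/2  =  - 10635.50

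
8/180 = 2/45 = 0.04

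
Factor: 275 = 5^2*11^1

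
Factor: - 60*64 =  - 2^8*3^1*5^1 = -  3840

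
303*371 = 112413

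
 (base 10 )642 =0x282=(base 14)33c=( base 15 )2cc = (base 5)10032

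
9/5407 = 9/5407 = 0.00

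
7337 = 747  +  6590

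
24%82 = 24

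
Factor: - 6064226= - 2^1*7^1*23^1*37^1*509^1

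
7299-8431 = - 1132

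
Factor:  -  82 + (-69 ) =  -  151  =  - 151^1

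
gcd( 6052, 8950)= 2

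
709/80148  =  709/80148 = 0.01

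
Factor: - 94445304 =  - 2^3*3^1*41^2*2341^1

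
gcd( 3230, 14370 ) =10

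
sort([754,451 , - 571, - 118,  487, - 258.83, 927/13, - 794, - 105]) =[-794, -571, - 258.83, - 118, - 105 , 927/13,451, 487, 754]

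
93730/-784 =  - 120 + 25/56= - 119.55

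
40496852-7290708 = 33206144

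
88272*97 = 8562384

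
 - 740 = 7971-8711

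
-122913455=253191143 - 376104598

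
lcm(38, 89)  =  3382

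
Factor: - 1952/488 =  - 2^2 = - 4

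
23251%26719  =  23251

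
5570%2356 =858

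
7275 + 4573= 11848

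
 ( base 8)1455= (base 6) 3433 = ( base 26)157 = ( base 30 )r3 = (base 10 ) 813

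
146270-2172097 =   -  2025827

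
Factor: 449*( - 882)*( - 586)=2^2*3^2*7^2*293^1 * 449^1  =  232066548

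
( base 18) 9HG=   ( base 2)110010100110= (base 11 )2484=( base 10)3238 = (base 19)8I8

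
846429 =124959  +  721470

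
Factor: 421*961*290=2^1*5^1*29^1*31^2 * 421^1= 117328490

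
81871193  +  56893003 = 138764196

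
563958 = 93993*6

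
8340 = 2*4170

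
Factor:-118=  - 2^1*59^1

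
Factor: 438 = 2^1*3^1*73^1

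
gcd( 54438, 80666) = 2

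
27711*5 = 138555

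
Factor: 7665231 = 3^1*7^1 * 53^1*71^1*97^1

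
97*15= 1455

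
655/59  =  655/59  =  11.10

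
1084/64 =16 + 15/16 = 16.94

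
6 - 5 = 1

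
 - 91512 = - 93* 984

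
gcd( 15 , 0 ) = 15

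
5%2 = 1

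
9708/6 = 1618 = 1618.00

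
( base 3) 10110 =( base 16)5D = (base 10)93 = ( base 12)79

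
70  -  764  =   -694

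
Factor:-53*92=-4876 = -2^2*23^1*53^1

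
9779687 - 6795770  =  2983917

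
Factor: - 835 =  - 5^1*167^1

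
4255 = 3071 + 1184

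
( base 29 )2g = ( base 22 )38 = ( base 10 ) 74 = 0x4a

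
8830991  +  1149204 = 9980195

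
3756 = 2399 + 1357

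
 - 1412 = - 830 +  -582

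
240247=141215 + 99032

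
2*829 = 1658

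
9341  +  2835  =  12176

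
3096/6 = 516 = 516.00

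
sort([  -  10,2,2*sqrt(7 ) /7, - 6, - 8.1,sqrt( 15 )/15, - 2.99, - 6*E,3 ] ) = [ - 6*E,-10, - 8.1, - 6, - 2.99,sqrt( 15)/15,2*sqrt(7)/7, 2,3] 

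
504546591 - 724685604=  - 220139013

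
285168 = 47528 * 6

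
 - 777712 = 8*( - 97214)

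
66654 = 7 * 9522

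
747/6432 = 249/2144 = 0.12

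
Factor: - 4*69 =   -  2^2*3^1 * 23^1 = - 276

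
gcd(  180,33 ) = 3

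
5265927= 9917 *531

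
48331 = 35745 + 12586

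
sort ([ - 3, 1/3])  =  [-3, 1/3]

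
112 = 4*28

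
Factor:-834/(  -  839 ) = 2^1*3^1*139^1*839^( - 1 ) 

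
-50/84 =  - 1  +  17/42 = - 0.60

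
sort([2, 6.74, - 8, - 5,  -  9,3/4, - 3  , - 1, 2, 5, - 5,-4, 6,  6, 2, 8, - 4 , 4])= [ -9, - 8, - 5, - 5,  -  4, - 4, - 3, - 1, 3/4, 2, 2, 2, 4,5, 6,6, 6.74, 8]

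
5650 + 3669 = 9319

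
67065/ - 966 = -70 + 185/322 = -69.43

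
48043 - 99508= - 51465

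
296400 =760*390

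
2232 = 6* 372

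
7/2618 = 1/374= 0.00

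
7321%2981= 1359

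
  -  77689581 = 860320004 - 938009585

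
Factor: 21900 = 2^2*3^1*5^2 * 73^1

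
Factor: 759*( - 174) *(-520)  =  2^4 *3^2  *5^1*11^1 * 13^1 * 23^1 *29^1 = 68674320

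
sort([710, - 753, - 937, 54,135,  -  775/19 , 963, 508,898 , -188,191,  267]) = [-937,  -  753,  -  188,-775/19,  54,135,191,  267,508, 710,898,963 ]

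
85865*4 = 343460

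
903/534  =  301/178  =  1.69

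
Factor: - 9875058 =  - 2^1*3^1*1645843^1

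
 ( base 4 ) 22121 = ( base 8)1231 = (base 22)185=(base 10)665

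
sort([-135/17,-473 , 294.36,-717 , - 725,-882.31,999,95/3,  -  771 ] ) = [-882.31, - 771,-725,- 717 , - 473,-135/17,95/3 , 294.36,999 ] 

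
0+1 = 1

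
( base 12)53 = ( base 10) 63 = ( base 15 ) 43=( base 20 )33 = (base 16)3f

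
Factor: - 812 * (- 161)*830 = 2^3*5^1*7^2*23^1*29^1*83^1=108507560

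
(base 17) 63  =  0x69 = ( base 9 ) 126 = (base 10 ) 105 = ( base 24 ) 49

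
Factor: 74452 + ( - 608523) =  - 19^1*28109^1 = - 534071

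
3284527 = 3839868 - 555341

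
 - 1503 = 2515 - 4018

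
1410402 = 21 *67162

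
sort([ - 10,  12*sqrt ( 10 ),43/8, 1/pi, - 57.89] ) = [ - 57.89, - 10 , 1/pi, 43/8,12*sqrt( 10)]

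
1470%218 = 162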